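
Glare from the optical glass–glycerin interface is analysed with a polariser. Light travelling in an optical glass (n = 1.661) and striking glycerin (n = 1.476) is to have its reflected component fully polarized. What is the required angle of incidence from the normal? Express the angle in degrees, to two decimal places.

θ_B ≈ 41.62°

Here n₂/n₁ = 1.476/1.661 = 0.8886, and Brewster's law gives tan θ_B = n₂/n₁.
θ_B = arctan(0.8886) = 41.62°.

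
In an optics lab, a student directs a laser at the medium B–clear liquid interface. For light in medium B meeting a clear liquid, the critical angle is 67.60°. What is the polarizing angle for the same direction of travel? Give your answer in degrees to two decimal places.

sin θ_c = n₂/n₁, so n₂/n₁ = sin 67.60° = 0.9245.
Brewster: tan θ_B = n₂/n₁ = 0.9245.
θ_B = arctan(0.9245) = 42.75°.

θ_B ≈ 42.75°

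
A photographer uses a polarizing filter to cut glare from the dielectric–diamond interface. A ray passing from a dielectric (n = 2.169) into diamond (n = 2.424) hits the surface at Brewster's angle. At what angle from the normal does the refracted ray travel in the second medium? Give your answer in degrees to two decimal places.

θ_t ≈ 41.82°

First find Brewster's angle: tan θ_B = 2.424/2.169 = 1.1176, giving θ_B = 48.18°.
At Brewster's angle the reflected and refracted rays are perpendicular, so θ_t = 90° − θ_B = 90° − 48.18° = 41.82°.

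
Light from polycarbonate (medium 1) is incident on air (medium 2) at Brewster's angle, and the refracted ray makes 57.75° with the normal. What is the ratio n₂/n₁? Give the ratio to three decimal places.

n₂/n₁ ≈ 0.631

At Brewster incidence θ_B = 90° − θ_t = 90° − 57.75° = 32.25°.
Then n₂/n₁ = tan θ_B = tan 32.25° = 0.631.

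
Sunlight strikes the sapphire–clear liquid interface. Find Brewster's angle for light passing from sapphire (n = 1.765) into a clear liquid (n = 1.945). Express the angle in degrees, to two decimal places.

θ_B ≈ 47.78°

Here n₂/n₁ = 1.945/1.765 = 1.1020, and Brewster's law gives tan θ_B = n₂/n₁. Taking the arctangent, θ_B = 47.78°.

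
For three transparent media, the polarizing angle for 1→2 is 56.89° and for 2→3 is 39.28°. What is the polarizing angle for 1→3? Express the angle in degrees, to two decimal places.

θ_B ≈ 51.43°

tan θ_B(1→2) = n₂/n₁ = tan 56.89° = 1.5334.
tan θ_B(2→3) = n₃/n₂ = tan 39.28° = 0.8179.
So n₃/n₁ = (n₂/n₁)(n₃/n₂) = 1.5334 × 0.8179 = 1.2542.
θ_B(1→3) = arctan(1.2542) = 51.43°.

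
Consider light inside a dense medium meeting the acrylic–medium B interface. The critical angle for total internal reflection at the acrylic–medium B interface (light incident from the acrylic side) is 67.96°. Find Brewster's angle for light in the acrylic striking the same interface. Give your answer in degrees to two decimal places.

θ_B ≈ 42.83°

At the critical angle sin θ_c = n₂/n₁, giving n₂/n₁ = sin 67.96° = 0.9269.
Then tan θ_B = n₂/n₁ = 0.9269, so θ_B = arctan 0.9269 = 42.83°.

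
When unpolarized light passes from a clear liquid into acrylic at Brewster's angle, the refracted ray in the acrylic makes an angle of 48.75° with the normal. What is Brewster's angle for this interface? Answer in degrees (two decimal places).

θ_B ≈ 41.25°

Brewster's condition makes the reflected and refracted beams perpendicular: θ_B + θ_t = 90°.
θ_B = 90° − 48.75° = 41.25°.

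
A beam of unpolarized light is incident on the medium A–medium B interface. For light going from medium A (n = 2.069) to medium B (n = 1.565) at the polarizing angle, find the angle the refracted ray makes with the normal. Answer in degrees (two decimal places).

θ_t ≈ 52.90°

First find Brewster's angle: tan θ_B = 1.565/2.069 = 0.7564, giving θ_B = 37.10°.
Since θ_B + θ_t = 90° at Brewster incidence, θ_t = 90° − 37.10° = 52.90°.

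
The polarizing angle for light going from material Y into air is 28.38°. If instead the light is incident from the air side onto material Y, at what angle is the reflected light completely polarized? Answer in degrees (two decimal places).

θ_B' ≈ 61.62°

tan θ_B' = n₁/n₂ = 1/tan θ_B, so θ_B' = 90° − θ_B.
θ_B' = 90° − 28.38° = 61.62°.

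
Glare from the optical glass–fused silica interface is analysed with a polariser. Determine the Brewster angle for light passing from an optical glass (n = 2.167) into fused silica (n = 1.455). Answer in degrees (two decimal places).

tan θ_B = n₂/n₁ = 1.455/2.167 = 0.6714. Taking the arctangent, θ_B = 33.88°.

θ_B ≈ 33.88°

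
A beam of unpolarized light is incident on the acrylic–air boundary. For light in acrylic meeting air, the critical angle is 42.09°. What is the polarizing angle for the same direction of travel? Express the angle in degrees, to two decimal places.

sin θ_c = n₂/n₁, so n₂/n₁ = sin 42.09° = 0.6703.
Brewster: tan θ_B = n₂/n₁ = 0.6703.
θ_B = arctan(0.6703) = 33.83°.

θ_B ≈ 33.83°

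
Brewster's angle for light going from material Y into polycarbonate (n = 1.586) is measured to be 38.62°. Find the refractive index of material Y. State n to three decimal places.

Brewster's law: tan θ_B = n₂/n₁ (light incident in material Y, refracted into polycarbonate).
n₁ = n₂ / tan θ_B = 1.586 / tan 38.62° = 1.985.

n ≈ 1.985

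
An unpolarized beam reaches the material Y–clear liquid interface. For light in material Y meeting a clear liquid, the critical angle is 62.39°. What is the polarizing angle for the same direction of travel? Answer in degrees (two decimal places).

n₂/n₁ = sin θ_c = sin 62.39° = 0.8861.
tan θ_B equals the same ratio, so θ_B = arctan(0.8861) = 41.54°.

θ_B ≈ 41.54°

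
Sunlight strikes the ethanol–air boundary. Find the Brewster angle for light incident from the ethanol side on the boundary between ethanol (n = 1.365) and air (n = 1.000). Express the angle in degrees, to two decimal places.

Here n₂/n₁ = 1.000/1.365 = 0.7326, and Brewster's law gives tan θ_B = n₂/n₁. Taking the arctangent, θ_B = 36.23°.

θ_B ≈ 36.23°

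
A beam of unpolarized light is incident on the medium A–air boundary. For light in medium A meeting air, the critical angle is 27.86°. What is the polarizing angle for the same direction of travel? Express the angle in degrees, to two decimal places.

θ_B ≈ 25.05°

sin θ_c = n₂/n₁, so n₂/n₁ = sin 27.86° = 0.4673.
Brewster: tan θ_B = n₂/n₁ = 0.4673.
θ_B = arctan(0.4673) = 25.05°.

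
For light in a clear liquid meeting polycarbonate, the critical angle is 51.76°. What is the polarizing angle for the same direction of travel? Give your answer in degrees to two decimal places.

θ_B ≈ 38.15°

sin θ_c = n₂/n₁, so n₂/n₁ = sin 51.76° = 0.7854.
Brewster: tan θ_B = n₂/n₁ = 0.7854.
θ_B = arctan(0.7854) = 38.15°.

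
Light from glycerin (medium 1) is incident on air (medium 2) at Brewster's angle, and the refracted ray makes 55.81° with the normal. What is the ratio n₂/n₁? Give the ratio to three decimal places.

θ_B + θ_t = 90°, so θ_B = 90° − 55.81° = 34.19°.
tan θ_B = n₂/n₁, so n₂/n₁ = tan 34.19° = 0.679.

n₂/n₁ ≈ 0.679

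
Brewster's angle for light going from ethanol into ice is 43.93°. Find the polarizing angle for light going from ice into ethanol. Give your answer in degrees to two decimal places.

tan θ_B' = n₁/n₂ = 1/tan θ_B, so θ_B' = 90° − θ_B.
θ_B' = 90° − 43.93° = 46.07°.

θ_B' ≈ 46.07°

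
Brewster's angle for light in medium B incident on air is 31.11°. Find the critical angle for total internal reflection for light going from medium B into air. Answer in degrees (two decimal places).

θ_c ≈ 37.12°

From Brewster, n₂/n₁ = tan θ_B = tan 31.11° = 0.6035.
Then sin θ_c = n₂/n₁ = 0.6035, so θ_c = arcsin 0.6035 = 37.12°.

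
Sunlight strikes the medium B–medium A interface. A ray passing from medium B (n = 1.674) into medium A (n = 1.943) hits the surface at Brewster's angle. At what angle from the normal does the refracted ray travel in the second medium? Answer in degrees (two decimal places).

θ_B = arctan(n₂/n₁) = arctan(1.943/1.674) = 49.25°.
Since θ_B + θ_t = 90° at Brewster incidence, θ_t = 90° − 49.25° = 40.75°.

θ_t ≈ 40.75°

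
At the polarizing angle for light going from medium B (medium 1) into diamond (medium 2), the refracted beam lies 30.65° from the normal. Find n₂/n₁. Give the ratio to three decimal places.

n₂/n₁ ≈ 1.688

θ_B + θ_t = 90°, so θ_B = 90° − 30.65° = 59.35°.
tan θ_B = n₂/n₁, so n₂/n₁ = tan 59.35° = 1.688.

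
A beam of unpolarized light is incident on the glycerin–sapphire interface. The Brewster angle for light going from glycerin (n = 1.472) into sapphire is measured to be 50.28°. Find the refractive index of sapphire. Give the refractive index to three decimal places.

Full polarization of the reflected beam means tan θ_B = n₂/n₁, where n₁ is the incident medium (glycerin).
n₂ = n₁ tan θ_B = 1.472 × tan 50.28° = 1.772.

n ≈ 1.772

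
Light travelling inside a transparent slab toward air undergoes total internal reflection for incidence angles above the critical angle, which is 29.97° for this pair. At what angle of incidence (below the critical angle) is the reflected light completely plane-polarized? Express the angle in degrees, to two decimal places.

θ_B ≈ 26.54°

n₂/n₁ = sin θ_c = sin 29.97° = 0.4995.
tan θ_B equals the same ratio, so θ_B = arctan(0.4995) = 26.54°.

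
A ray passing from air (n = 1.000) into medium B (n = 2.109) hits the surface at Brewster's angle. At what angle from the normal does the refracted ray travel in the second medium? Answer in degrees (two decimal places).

tan θ_B = n₂/n₁ = 2.109/1.000 = 2.1090, so θ_B = 64.63°.
Since θ_B + θ_t = 90° at Brewster incidence, θ_t = 90° − 64.63° = 25.37°.

θ_t ≈ 25.37°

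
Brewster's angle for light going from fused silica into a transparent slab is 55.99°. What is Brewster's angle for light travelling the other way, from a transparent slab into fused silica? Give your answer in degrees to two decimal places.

Reversing the direction swaps n₁ and n₂, so tan θ_B' = 1/tan θ_B and θ_B' = 90° − θ_B.
Hence θ_B' = 90° − 55.99° = 34.01°.

θ_B' ≈ 34.01°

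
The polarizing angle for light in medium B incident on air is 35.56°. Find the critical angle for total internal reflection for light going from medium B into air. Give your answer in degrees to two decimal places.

From Brewster, n₂/n₁ = tan θ_B = tan 35.56° = 0.7149.
Then sin θ_c = n₂/n₁ = 0.7149, so θ_c = arcsin 0.7149 = 45.63°.

θ_c ≈ 45.63°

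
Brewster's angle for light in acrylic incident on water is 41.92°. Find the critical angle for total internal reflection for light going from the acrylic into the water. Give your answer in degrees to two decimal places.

θ_c ≈ 63.88°

n₂/n₁ = tan 41.92° = 0.8979; the critical angle satisfies sin θ_c = n₂/n₁.
θ_c = arcsin(0.8979) = 63.88°.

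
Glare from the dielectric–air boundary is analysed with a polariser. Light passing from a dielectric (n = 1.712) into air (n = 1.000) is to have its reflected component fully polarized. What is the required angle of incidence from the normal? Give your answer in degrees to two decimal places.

Here n₂/n₁ = 1.000/1.712 = 0.5841, and Brewster's law gives tan θ_B = n₂/n₁.
θ_B = arctan(0.5841) = 30.29°.

θ_B ≈ 30.29°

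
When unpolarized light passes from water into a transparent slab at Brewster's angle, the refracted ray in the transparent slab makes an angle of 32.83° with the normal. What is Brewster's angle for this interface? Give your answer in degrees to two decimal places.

Brewster's condition makes the reflected and refracted beams perpendicular: θ_B + θ_t = 90°.
So θ_B = 90° − θ_t = 90° − 32.83° = 57.17°.

θ_B ≈ 57.17°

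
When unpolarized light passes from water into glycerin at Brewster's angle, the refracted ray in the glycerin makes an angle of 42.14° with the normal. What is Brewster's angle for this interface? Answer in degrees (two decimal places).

θ_B ≈ 47.86°

At Brewster's angle the reflected and refracted rays are perpendicular, so θ_B + θ_t = 90°.
θ_B = 90° − 42.14° = 47.86°.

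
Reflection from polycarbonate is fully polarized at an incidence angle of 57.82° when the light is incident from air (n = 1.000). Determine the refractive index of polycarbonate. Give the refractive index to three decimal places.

n ≈ 1.589

At the polarizing angle, tan θ_B = n₂/n₁ with n₁ on the incident side (air) and n₂ on the transmitted side (polycarbonate).
n₂ = n₁ tan θ_B = 1.000 × tan 57.82° = 1.589.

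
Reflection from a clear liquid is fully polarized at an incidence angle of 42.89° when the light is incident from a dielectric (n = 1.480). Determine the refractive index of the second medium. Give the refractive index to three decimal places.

n ≈ 1.375

Full polarization of the reflected beam means tan θ_B = n₂/n₁, where n₁ is the incident medium (a dielectric).
n₂ = n₁ tan θ_B = 1.480 × tan 42.89° = 1.375.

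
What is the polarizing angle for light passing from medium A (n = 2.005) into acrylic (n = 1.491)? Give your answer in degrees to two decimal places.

θ_B ≈ 36.64°

At Brewster's angle the reflected and refracted rays are perpendicular, which with Snell's law gives tan θ_B = n₂/n₁.
tan θ_B = n₂/n₁ = 1.491/2.005 = 0.7436.
So θ_B = arctan 0.7436 = 36.64°.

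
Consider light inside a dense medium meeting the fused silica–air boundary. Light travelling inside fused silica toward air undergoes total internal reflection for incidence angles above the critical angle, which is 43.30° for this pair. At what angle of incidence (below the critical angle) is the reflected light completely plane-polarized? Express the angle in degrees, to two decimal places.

θ_B ≈ 34.44°

At the critical angle sin θ_c = n₂/n₁, giving n₂/n₁ = sin 43.30° = 0.6858.
Then tan θ_B = n₂/n₁ = 0.6858, so θ_B = arctan 0.6858 = 34.44°.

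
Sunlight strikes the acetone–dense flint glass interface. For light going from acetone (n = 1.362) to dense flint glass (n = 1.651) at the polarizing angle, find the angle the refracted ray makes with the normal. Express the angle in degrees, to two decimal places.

θ_B = arctan(n₂/n₁) = arctan(1.651/1.362) = 50.48°.
At Brewster's angle the reflected and refracted rays are perpendicular, so θ_t = 90° − θ_B = 90° − 50.48° = 39.52°.

θ_t ≈ 39.52°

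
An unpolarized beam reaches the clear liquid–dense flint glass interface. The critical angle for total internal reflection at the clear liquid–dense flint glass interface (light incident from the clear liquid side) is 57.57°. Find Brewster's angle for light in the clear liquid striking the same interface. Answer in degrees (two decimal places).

θ_B ≈ 40.17°

sin θ_c = n₂/n₁, so n₂/n₁ = sin 57.57° = 0.8440.
Brewster: tan θ_B = n₂/n₁ = 0.8440.
θ_B = arctan(0.8440) = 40.17°.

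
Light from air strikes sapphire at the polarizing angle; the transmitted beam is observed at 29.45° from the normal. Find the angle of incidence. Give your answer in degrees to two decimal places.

θ_B ≈ 60.55°

Since the reflected and refracted rays are at right angles at the polarizing angle, θ_B + θ_t = 90°.
So θ_B = 90° − θ_t = 90° − 29.45° = 60.55°.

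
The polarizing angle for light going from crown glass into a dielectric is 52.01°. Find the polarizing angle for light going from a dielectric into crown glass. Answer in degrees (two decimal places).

Reversing the direction swaps n₁ and n₂, so tan θ_B' = 1/tan θ_B and θ_B' = 90° − θ_B.
Hence θ_B' = 90° − 52.01° = 37.99°.

θ_B' ≈ 37.99°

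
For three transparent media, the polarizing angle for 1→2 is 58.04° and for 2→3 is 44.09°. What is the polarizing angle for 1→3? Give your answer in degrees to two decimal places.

Each Brewster angle gives a ratio: n₂/n₁ = tan 58.04° = 1.6028, n₃/n₂ = tan 44.09° = 0.9687.
Multiplying, n₃/n₁ = 1.6028 × 0.9687 = 1.5527, and θ_B(1→3) = arctan 1.5527 = 57.22°.

θ_B ≈ 57.22°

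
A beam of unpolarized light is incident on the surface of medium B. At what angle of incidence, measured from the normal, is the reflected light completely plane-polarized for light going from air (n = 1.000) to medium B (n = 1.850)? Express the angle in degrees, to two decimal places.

θ_B ≈ 61.61°

The reflected p-component vanishes when tan θ_B = n₂/n₁.
tan θ_B = n₂/n₁ = 1.850/1.000 = 1.8500.
θ_B = arctan(1.8500) = 61.61°.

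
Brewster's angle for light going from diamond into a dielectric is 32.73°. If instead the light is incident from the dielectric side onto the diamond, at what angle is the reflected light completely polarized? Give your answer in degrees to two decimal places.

Reversing the direction swaps n₁ and n₂, so tan θ_B' = 1/tan θ_B and θ_B' = 90° − θ_B.
Hence θ_B' = 90° − 32.73° = 57.27°.

θ_B' ≈ 57.27°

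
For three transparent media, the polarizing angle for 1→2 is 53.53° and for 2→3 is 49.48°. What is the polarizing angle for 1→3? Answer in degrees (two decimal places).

θ_B ≈ 57.72°

tan θ_B(1→2) = n₂/n₁ = tan 53.53° = 1.3529.
tan θ_B(2→3) = n₃/n₂ = tan 49.48° = 1.1700.
n₃/n₁ = 1.5829. Then tan θ_B(1→3) = n₃/n₁, so θ_B(1→3) = arctan(1.5829) = 57.72°.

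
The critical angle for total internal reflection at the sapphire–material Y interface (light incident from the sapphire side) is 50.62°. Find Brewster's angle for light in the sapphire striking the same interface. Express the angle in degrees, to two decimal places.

n₂/n₁ = sin θ_c = sin 50.62° = 0.7730.
tan θ_B equals the same ratio, so θ_B = arctan(0.7730) = 37.70°.

θ_B ≈ 37.70°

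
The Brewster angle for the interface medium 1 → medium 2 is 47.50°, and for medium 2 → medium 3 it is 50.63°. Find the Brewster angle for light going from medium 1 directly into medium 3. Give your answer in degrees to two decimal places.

θ_B ≈ 53.06°

n₂/n₁ = tan 47.50° = 1.0913 and n₃/n₂ = tan 50.63° = 1.2187.
Multiplying, n₃/n₁ = 1.0913 × 1.2187 = 1.3300, and θ_B(1→3) = arctan 1.3300 = 53.06°.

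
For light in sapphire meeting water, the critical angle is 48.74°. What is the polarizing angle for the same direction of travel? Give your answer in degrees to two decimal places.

θ_B ≈ 36.93°

n₂/n₁ = sin θ_c = sin 48.74° = 0.7517.
tan θ_B equals the same ratio, so θ_B = arctan(0.7517) = 36.93°.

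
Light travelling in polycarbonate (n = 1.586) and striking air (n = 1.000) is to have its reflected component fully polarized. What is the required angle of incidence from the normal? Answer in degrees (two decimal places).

θ_B ≈ 32.23°

The reflected p-component vanishes when tan θ_B = n₂/n₁.
Brewster's condition: tan θ_B = n₂/n₁ = 1.000/1.586 = 0.6305.
So θ_B = arctan 0.6305 = 32.23°.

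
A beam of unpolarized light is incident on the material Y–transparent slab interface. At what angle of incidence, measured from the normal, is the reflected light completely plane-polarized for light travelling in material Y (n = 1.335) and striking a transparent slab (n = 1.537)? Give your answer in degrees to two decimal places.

θ_B ≈ 49.02°

tan θ_B = n₂/n₁ = 1.537/1.335 = 1.1513.
So θ_B = arctan 1.1513 = 49.02°.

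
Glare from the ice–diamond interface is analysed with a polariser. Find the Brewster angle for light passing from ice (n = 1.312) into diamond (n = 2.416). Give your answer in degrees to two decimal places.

θ_B ≈ 61.50°

The reflected p-component vanishes when tan θ_B = n₂/n₁.
Here n₂/n₁ = 2.416/1.312 = 1.8415, and Brewster's law gives tan θ_B = n₂/n₁.
So θ_B = arctan 1.8415 = 61.50°.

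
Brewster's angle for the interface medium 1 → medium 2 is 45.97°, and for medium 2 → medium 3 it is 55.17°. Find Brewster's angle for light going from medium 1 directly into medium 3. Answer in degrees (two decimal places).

tan θ_B(1→2) = n₂/n₁ = tan 45.97° = 1.0344.
tan θ_B(2→3) = n₃/n₂ = tan 55.17° = 1.4372.
So n₃/n₁ = (n₂/n₁)(n₃/n₂) = 1.0344 × 1.4372 = 1.4867.
θ_B(1→3) = arctan(1.4867) = 56.07°.

θ_B ≈ 56.07°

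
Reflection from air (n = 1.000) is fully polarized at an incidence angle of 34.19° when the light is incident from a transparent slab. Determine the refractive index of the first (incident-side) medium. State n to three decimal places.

Full polarization of the reflected beam means tan θ_B = n₂/n₁, where n₁ is the incident medium (a transparent slab).
n₁ = n₂ / tan θ_B = 1.000 / tan 34.19° = 1.472.

n ≈ 1.472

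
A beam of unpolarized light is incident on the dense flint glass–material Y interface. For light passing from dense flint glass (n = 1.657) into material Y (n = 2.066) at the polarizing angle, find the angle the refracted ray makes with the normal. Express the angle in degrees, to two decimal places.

θ_t ≈ 38.73°

tan θ_B = n₂/n₁ = 2.066/1.657 = 1.2468, so θ_B = 51.27°.
At Brewster's angle the reflected and refracted rays are perpendicular, so θ_t = 90° − θ_B = 90° − 51.27° = 38.73°.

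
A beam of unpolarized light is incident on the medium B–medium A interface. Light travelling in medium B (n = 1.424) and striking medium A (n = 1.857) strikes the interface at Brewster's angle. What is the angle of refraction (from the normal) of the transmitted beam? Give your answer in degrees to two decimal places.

θ_t ≈ 37.48°

First find Brewster's angle: tan θ_B = 1.857/1.424 = 1.3041, giving θ_B = 52.52°.
The refracted ray is perpendicular to the reflected ray, so θ_t = 90° − θ_B = 37.48°.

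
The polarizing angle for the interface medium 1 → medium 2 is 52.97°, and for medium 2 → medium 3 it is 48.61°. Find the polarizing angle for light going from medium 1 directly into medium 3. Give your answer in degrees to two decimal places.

θ_B ≈ 56.38°

n₂/n₁ = tan 52.97° = 1.3256 and n₃/n₂ = tan 48.61° = 1.1347.
n₃/n₁ = 1.5041. Then tan θ_B(1→3) = n₃/n₁, so θ_B(1→3) = arctan(1.5041) = 56.38°.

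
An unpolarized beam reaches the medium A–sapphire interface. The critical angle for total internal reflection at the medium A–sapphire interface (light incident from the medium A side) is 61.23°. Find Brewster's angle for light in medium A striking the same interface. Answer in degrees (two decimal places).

n₂/n₁ = sin θ_c = sin 61.23° = 0.8766.
tan θ_B equals the same ratio, so θ_B = arctan(0.8766) = 41.24°.

θ_B ≈ 41.24°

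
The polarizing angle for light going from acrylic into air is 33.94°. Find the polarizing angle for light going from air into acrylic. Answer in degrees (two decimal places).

θ_B' ≈ 56.06°

The two Brewster angles are complementary: θ_B' = 90° − θ_B = 90° − 33.94° = 56.06°.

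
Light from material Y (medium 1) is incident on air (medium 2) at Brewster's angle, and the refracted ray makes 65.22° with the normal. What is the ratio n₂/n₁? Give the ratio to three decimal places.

n₂/n₁ ≈ 0.462

θ_B + θ_t = 90°, so θ_B = 90° − 65.22° = 24.78°.
Then n₂/n₁ = tan θ_B = tan 24.78° = 0.462.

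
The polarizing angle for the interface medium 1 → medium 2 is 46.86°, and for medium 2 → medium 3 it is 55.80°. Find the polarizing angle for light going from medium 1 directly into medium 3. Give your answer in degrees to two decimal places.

θ_B ≈ 57.51°

tan θ_B(1→2) = n₂/n₁ = tan 46.86° = 1.0671.
tan θ_B(2→3) = n₃/n₂ = tan 55.80° = 1.4715.
So n₃/n₁ = (n₂/n₁)(n₃/n₂) = 1.0671 × 1.4715 = 1.5702.
θ_B(1→3) = arctan(1.5702) = 57.51°.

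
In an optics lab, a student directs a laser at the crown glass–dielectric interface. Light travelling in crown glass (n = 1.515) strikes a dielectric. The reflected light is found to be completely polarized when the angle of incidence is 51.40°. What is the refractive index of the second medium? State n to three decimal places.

n ≈ 1.898

Brewster's law: tan θ_B = n₂/n₁ (light incident in crown glass, refracted into a dielectric).
n₂ = n₁ tan θ_B = 1.515 × tan 51.40° = 1.898.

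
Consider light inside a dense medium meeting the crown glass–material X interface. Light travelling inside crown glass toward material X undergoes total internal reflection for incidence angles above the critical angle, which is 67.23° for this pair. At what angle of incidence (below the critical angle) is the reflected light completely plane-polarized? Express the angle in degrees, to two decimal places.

At the critical angle sin θ_c = n₂/n₁, giving n₂/n₁ = sin 67.23° = 0.9221.
Then tan θ_B = n₂/n₁ = 0.9221, so θ_B = arctan 0.9221 = 42.68°.

θ_B ≈ 42.68°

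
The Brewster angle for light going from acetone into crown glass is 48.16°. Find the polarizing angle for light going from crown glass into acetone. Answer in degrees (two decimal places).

Reversing the direction swaps n₁ and n₂, so tan θ_B' = 1/tan θ_B and θ_B' = 90° − θ_B.
Hence θ_B' = 90° − 48.16° = 41.84°.

θ_B' ≈ 41.84°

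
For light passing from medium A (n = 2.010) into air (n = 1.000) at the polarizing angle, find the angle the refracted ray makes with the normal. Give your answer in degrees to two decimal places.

θ_B = arctan(n₂/n₁) = arctan(1.000/2.010) = 26.45°.
Since θ_B + θ_t = 90° at Brewster incidence, θ_t = 90° − 26.45° = 63.55°.

θ_t ≈ 63.55°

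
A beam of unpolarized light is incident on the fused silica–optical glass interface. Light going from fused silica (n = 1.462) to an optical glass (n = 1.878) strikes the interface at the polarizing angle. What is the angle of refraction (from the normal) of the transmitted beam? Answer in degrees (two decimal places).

First find Brewster's angle: tan θ_B = 1.878/1.462 = 1.2845, giving θ_B = 52.10°.
At Brewster's angle the reflected and refracted rays are perpendicular, so θ_t = 90° − θ_B = 90° − 52.10° = 37.90°.

θ_t ≈ 37.90°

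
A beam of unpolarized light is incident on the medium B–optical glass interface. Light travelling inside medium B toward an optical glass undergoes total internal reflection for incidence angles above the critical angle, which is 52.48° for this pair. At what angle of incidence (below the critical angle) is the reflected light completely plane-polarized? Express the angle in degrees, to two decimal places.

θ_B ≈ 38.42°

At the critical angle sin θ_c = n₂/n₁, giving n₂/n₁ = sin 52.48° = 0.7931.
Then tan θ_B = n₂/n₁ = 0.7931, so θ_B = arctan 0.7931 = 38.42°.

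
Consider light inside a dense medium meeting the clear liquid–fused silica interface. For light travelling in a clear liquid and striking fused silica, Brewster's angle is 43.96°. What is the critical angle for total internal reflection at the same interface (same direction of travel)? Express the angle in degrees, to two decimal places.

tan θ_B = n₂/n₁ = tan 43.96° = 0.9643.
Total internal reflection: sin θ_c = n₂/n₁ = 0.9643.
θ_c = arcsin(0.9643) = 74.65°.

θ_c ≈ 74.65°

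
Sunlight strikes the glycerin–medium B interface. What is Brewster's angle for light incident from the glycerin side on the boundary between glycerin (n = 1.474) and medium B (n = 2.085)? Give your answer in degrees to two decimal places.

The reflected p-component vanishes when tan θ_B = n₂/n₁.
Brewster's condition: tan θ_B = n₂/n₁ = 2.085/1.474 = 1.4145. Taking the arctangent, θ_B = 54.74°.

θ_B ≈ 54.74°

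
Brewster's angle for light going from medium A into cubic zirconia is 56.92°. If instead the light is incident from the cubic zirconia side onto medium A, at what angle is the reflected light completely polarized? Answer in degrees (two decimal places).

θ_B' ≈ 33.08°

tan θ_B' = n₁/n₂ = 1/tan θ_B, so θ_B' = 90° − θ_B.
θ_B' = 90° − 56.92° = 33.08°.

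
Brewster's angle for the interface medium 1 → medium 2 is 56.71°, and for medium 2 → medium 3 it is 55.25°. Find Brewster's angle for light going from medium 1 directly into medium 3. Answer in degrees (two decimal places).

tan θ_B(1→2) = n₂/n₁ = tan 56.71° = 1.5229.
tan θ_B(2→3) = n₃/n₂ = tan 55.25° = 1.4415.
So n₃/n₁ = (n₂/n₁)(n₃/n₂) = 1.5229 × 1.4415 = 2.1953.
θ_B(1→3) = arctan(2.1953) = 65.51°.

θ_B ≈ 65.51°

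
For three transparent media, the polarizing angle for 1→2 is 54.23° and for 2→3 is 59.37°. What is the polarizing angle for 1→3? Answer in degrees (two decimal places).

θ_B ≈ 66.90°

tan θ_B(1→2) = n₂/n₁ = tan 54.23° = 1.3881.
tan θ_B(2→3) = n₃/n₂ = tan 59.37° = 1.6889.
Multiplying, n₃/n₁ = 1.3881 × 1.6889 = 2.3443, and θ_B(1→3) = arctan 2.3443 = 66.90°.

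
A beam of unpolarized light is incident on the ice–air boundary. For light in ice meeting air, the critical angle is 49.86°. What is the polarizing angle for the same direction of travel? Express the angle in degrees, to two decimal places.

θ_B ≈ 37.40°

sin θ_c = n₂/n₁, so n₂/n₁ = sin 49.86° = 0.7645.
Brewster: tan θ_B = n₂/n₁ = 0.7645.
θ_B = arctan(0.7645) = 37.40°.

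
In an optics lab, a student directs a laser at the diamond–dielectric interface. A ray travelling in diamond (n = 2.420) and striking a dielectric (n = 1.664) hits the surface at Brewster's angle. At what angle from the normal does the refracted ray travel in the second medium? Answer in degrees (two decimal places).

First find Brewster's angle: tan θ_B = 1.664/2.420 = 0.6876, giving θ_B = 34.51°.
Since θ_B + θ_t = 90° at Brewster incidence, θ_t = 90° − 34.51° = 55.49°.

θ_t ≈ 55.49°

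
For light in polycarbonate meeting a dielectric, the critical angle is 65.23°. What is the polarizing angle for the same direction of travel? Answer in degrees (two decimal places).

At the critical angle sin θ_c = n₂/n₁, giving n₂/n₁ = sin 65.23° = 0.9080.
Then tan θ_B = n₂/n₁ = 0.9080, so θ_B = arctan 0.9080 = 42.24°.

θ_B ≈ 42.24°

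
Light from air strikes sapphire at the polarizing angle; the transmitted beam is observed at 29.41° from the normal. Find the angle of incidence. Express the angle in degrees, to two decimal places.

θ_B ≈ 60.59°

Brewster's condition makes the reflected and refracted beams perpendicular: θ_B + θ_t = 90°.
So θ_B = 90° − θ_t = 90° − 29.41° = 60.59°.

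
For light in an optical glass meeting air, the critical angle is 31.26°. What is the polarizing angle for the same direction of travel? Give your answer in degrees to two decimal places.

θ_B ≈ 27.43°

sin θ_c = n₂/n₁, so n₂/n₁ = sin 31.26° = 0.5189.
Brewster: tan θ_B = n₂/n₁ = 0.5189.
θ_B = arctan(0.5189) = 27.43°.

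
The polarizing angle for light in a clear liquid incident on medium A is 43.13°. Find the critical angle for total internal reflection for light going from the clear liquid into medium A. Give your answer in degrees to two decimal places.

n₂/n₁ = tan 43.13° = 0.9368; the critical angle satisfies sin θ_c = n₂/n₁.
θ_c = arcsin(0.9368) = 69.52°.

θ_c ≈ 69.52°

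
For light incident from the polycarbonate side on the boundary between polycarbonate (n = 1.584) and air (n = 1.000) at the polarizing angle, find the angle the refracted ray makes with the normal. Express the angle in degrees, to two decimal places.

θ_B = arctan(n₂/n₁) = arctan(1.000/1.584) = 32.26°.
The refracted ray is perpendicular to the reflected ray, so θ_t = 90° − θ_B = 57.74°.

θ_t ≈ 57.74°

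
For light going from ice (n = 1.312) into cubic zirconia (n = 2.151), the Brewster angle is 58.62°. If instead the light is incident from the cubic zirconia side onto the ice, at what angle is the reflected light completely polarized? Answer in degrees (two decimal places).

θ_B' ≈ 31.38°

tan θ_B' = n₁/n₂ = 1/tan θ_B, so θ_B' = 90° − θ_B.
θ_B' = 90° − 58.62° = 31.38°.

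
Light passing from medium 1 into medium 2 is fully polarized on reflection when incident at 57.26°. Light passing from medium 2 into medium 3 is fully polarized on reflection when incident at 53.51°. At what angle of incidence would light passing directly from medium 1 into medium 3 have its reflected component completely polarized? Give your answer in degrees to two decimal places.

θ_B ≈ 64.56°

Each Brewster angle gives a ratio: n₂/n₁ = tan 57.26° = 1.5553, n₃/n₂ = tan 53.51° = 1.3519.
Multiplying, n₃/n₁ = 1.5553 × 1.3519 = 2.1026, and θ_B(1→3) = arctan 2.1026 = 64.56°.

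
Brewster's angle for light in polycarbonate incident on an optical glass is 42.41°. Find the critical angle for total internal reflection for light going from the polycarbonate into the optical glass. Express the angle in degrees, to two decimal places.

tan θ_B = n₂/n₁ = tan 42.41° = 0.9134.
Total internal reflection: sin θ_c = n₂/n₁ = 0.9134.
θ_c = arcsin(0.9134) = 65.99°.

θ_c ≈ 65.99°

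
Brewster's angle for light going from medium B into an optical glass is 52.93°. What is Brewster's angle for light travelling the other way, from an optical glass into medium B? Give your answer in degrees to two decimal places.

Reversing the direction swaps n₁ and n₂, so tan θ_B' = 1/tan θ_B and θ_B' = 90° − θ_B.
Hence θ_B' = 90° − 52.93° = 37.07°.

θ_B' ≈ 37.07°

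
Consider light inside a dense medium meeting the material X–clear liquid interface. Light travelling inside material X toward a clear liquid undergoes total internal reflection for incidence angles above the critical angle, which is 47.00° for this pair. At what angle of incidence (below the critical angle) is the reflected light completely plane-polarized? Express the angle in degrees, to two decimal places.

sin θ_c = n₂/n₁, so n₂/n₁ = sin 47.00° = 0.7314.
Brewster: tan θ_B = n₂/n₁ = 0.7314.
θ_B = arctan(0.7314) = 36.18°.

θ_B ≈ 36.18°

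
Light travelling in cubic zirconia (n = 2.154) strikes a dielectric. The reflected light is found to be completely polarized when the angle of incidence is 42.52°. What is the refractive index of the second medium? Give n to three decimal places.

Full polarization of the reflected beam means tan θ_B = n₂/n₁, where n₁ is the incident medium (cubic zirconia).
n₂ = n₁ tan θ_B = 2.154 × tan 42.52° = 1.975.

n ≈ 1.975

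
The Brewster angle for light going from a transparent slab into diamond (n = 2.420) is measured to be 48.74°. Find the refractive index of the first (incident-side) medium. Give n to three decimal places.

n ≈ 2.123

Full polarization of the reflected beam means tan θ_B = n₂/n₁, where n₁ is the incident medium (a transparent slab).
n₁ = n₂ / tan θ_B = 2.420 / tan 48.74° = 2.123.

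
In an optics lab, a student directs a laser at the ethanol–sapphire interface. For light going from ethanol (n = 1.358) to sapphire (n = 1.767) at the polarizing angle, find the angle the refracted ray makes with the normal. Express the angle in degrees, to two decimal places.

tan θ_B = n₂/n₁ = 1.767/1.358 = 1.3012, so θ_B = 52.46°.
Since θ_B + θ_t = 90° at Brewster incidence, θ_t = 90° − 52.46° = 37.54°.

θ_t ≈ 37.54°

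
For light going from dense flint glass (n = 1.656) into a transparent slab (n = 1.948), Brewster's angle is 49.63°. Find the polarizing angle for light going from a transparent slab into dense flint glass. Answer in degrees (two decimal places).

The two Brewster angles are complementary: θ_B' = 90° − θ_B = 90° − 49.63° = 40.37°.

θ_B' ≈ 40.37°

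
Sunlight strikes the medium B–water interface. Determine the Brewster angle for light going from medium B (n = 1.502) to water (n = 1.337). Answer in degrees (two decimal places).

θ_B ≈ 41.67°

Brewster's condition: tan θ_B = n₂/n₁ = 1.337/1.502 = 0.8901.
So θ_B = arctan 0.8901 = 41.67°.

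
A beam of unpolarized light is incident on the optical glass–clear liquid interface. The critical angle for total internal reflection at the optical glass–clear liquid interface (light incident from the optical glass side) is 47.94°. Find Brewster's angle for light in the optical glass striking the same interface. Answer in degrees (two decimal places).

n₂/n₁ = sin θ_c = sin 47.94° = 0.7424.
tan θ_B equals the same ratio, so θ_B = arctan(0.7424) = 36.59°.

θ_B ≈ 36.59°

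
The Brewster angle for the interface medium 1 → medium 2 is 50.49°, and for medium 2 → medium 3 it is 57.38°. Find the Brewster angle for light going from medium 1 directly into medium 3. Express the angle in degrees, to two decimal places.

θ_B ≈ 62.18°

n₂/n₁ = tan 50.49° = 1.2127 and n₃/n₂ = tan 57.38° = 1.5625.
So n₃/n₁ = (n₂/n₁)(n₃/n₂) = 1.2127 × 1.5625 = 1.8947.
θ_B(1→3) = arctan(1.8947) = 62.18°.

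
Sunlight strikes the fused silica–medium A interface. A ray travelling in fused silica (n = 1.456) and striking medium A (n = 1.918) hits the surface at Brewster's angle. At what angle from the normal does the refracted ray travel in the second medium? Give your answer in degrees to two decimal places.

θ_t ≈ 37.20°

tan θ_B = n₂/n₁ = 1.918/1.456 = 1.3173, so θ_B = 52.80°.
At Brewster's angle the reflected and refracted rays are perpendicular, so θ_t = 90° − θ_B = 90° − 52.80° = 37.20°.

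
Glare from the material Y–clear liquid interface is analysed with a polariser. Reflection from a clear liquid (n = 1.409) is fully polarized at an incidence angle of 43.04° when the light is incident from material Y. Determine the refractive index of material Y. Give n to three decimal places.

n ≈ 1.509

At the Brewster angle, tan θ_B = n₂/n₁ with n₁ on the incident side (material Y) and n₂ on the transmitted side (a clear liquid).
n₁ = n₂ / tan θ_B = 1.409 / tan 43.04° = 1.509.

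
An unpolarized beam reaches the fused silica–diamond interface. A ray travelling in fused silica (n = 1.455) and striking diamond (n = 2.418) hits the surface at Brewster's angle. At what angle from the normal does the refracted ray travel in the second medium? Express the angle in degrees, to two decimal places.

First find Brewster's angle: tan θ_B = 2.418/1.455 = 1.6619, giving θ_B = 58.96°.
At Brewster's angle the reflected and refracted rays are perpendicular, so θ_t = 90° − θ_B = 90° − 58.96° = 31.04°.

θ_t ≈ 31.04°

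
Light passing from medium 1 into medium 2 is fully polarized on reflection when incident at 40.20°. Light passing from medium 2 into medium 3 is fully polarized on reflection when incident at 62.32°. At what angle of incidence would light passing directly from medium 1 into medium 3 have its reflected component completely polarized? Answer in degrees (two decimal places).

θ_B ≈ 58.17°

n₂/n₁ = tan 40.20° = 0.8451 and n₃/n₂ = tan 62.32° = 1.9063.
n₃/n₁ = 1.6110. Then tan θ_B(1→3) = n₃/n₁, so θ_B(1→3) = arctan(1.6110) = 58.17°.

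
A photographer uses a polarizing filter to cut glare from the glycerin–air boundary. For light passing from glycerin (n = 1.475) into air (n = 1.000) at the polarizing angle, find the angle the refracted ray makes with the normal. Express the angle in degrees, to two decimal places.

θ_t ≈ 55.86°

tan θ_B = n₂/n₁ = 1.000/1.475 = 0.6780, so θ_B = 34.14°.
Since θ_B + θ_t = 90° at Brewster incidence, θ_t = 90° − 34.14° = 55.86°.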